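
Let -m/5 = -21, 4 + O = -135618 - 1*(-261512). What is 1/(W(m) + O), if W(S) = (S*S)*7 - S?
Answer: 1/202960 ≈ 4.9271e-6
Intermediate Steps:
O = 125890 (O = -4 + (-135618 - 1*(-261512)) = -4 + (-135618 + 261512) = -4 + 125894 = 125890)
m = 105 (m = -5*(-21) = 105)
W(S) = -S + 7*S² (W(S) = S²*7 - S = 7*S² - S = -S + 7*S²)
1/(W(m) + O) = 1/(105*(-1 + 7*105) + 125890) = 1/(105*(-1 + 735) + 125890) = 1/(105*734 + 125890) = 1/(77070 + 125890) = 1/202960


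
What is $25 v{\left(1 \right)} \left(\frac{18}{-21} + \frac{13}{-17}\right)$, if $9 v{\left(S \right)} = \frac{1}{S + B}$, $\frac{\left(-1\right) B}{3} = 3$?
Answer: $\frac{4825}{8568} \approx 0.56314$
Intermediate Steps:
$B = -9$ ($B = \left(-3\right) 3 = -9$)
$v{\left(S \right)} = \frac{1}{9 \left(-9 + S\right)}$ ($v{\left(S \right)} = \frac{1}{9 \left(S - 9\right)} = \frac{1}{9 \left(-9 + S\right)}$)
$25 v{\left(1 \right)} \left(\frac{18}{-21} + \frac{13}{-17}\right) = 25 \frac{1}{9 \left(-9 + 1\right)} \left(\frac{18}{-21} + \frac{13}{-17}\right) = 25 \frac{1}{9 \left(-8\right)} \left(18 \left(- \frac{1}{21}\right) + 13 \left(- \frac{1}{17}\right)\right) = 25 \cdot \frac{1}{9} \left(- \frac{1}{8}\right) \left(- \frac{6}{7} - \frac{13}{17}\right) = 25 \left(- \frac{1}{72}\right) \left(- \frac{193}{119}\right) = \left(- \frac{25}{72}\right) \left(- \frac{193}{119}\right) = \frac{4825}{8568}$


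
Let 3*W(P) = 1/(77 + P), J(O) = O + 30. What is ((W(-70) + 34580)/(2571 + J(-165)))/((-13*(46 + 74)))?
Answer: -726181/79803360 ≈ -0.0090996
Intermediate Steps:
J(O) = 30 + O
W(P) = 1/(3*(77 + P))
((W(-70) + 34580)/(2571 + J(-165)))/((-13*(46 + 74))) = ((1/(3*(77 - 70)) + 34580)/(2571 + (30 - 165)))/((-13*(46 + 74))) = (((⅓)/7 + 34580)/(2571 - 135))/((-13*120)) = (((⅓)*(⅐) + 34580)/2436)/(-1560) = ((1/21 + 34580)*(1/2436))*(-1/1560) = ((726181/21)*(1/2436))*(-1/1560) = (726181/51156)*(-1/1560) = -726181/79803360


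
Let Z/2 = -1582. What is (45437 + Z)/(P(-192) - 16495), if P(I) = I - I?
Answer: -42273/16495 ≈ -2.5628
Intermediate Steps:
Z = -3164 (Z = 2*(-1582) = -3164)
P(I) = 0
(45437 + Z)/(P(-192) - 16495) = (45437 - 3164)/(0 - 16495) = 42273/(-16495) = 42273*(-1/16495) = -42273/16495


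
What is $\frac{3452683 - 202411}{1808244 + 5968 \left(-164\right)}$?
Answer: $\frac{812568}{207373} \approx 3.9184$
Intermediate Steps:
$\frac{3452683 - 202411}{1808244 + 5968 \left(-164\right)} = \frac{3250272}{1808244 - 978752} = \frac{3250272}{829492} = 3250272 \cdot \frac{1}{829492} = \frac{812568}{207373}$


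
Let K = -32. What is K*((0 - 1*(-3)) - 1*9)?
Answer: 192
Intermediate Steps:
K*((0 - 1*(-3)) - 1*9) = -32*((0 - 1*(-3)) - 1*9) = -32*((0 + 3) - 9) = -32*(3 - 9) = -32*(-6) = 192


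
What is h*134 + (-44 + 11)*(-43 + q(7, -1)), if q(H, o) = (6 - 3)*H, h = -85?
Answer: -10664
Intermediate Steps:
q(H, o) = 3*H
h*134 + (-44 + 11)*(-43 + q(7, -1)) = -85*134 + (-44 + 11)*(-43 + 3*7) = -11390 - 33*(-43 + 21) = -11390 - 33*(-22) = -11390 + 726 = -10664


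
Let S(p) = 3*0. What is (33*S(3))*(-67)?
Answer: 0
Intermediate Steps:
S(p) = 0
(33*S(3))*(-67) = (33*0)*(-67) = 0*(-67) = 0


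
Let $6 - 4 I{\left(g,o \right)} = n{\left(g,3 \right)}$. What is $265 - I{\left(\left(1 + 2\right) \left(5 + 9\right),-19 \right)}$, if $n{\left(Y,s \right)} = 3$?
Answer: $\frac{1057}{4} \approx 264.25$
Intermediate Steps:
$I{\left(g,o \right)} = \frac{3}{4}$ ($I{\left(g,o \right)} = \frac{3}{2} - \frac{3}{4} = \frac{3}{4}$)
$265 - I{\left(\left(1 + 2\right) \left(5 + 9\right),-19 \right)} = 265 - \frac{3}{4} = \frac{1057}{4}$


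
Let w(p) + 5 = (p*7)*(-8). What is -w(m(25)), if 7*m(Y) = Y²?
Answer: 5005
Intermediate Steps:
m(Y) = Y²/7
w(p) = -5 - 56*p (w(p) = -5 + (p*7)*(-8) = -5 + (7*p)*(-8) = -5 - 56*p)
-w(m(25)) = -(-5 - 8*25²) = -(-5 - 8*625) = -(-5 - 56*625/7) = -(-5 - 5000) = -1*(-5005) = 5005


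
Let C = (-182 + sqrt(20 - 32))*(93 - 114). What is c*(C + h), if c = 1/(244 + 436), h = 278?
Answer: 205/34 - 21*I*sqrt(3)/340 ≈ 6.0294 - 0.10698*I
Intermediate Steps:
c = 1/680 ≈ 0.0014706
C = 3822 - 42*I*sqrt(3) (C = (-182 + sqrt(-12))*(-21) = (-182 + 2*I*sqrt(3))*(-21) = 3822 - 42*I*sqrt(3) ≈ 3822.0 - 72.746*I)
c*(C + h) = ((3822 - 42*I*sqrt(3)) + 278)/680 = (4100 - 42*I*sqrt(3))/680 = 205/34 - 21*I*sqrt(3)/340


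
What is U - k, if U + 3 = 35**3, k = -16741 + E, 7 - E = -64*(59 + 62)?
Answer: 51862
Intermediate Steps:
E = 7751 (E = 7 - (-64)*(59 + 62) = 7 - (-64)*121 = 7 - 1*(-7744) = 7 + 7744 = 7751)
k = -8990 (k = -16741 + 7751 = -8990)
U = 42872 (U = -3 + 35**3 = -3 + 42875 = 42872)
U - k = 42872 - 1*(-8990) = 42872 + 8990 = 51862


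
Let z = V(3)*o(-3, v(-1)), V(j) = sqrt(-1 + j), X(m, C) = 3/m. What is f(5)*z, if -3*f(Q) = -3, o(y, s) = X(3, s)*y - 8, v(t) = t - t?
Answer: -11*sqrt(2) ≈ -15.556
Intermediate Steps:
v(t) = 0
o(y, s) = -8 + y (o(y, s) = (3/3)*y - 8 = (3*(1/3))*y - 8 = 1*y - 8 = y - 8 = -8 + y)
f(Q) = 1 (f(Q) = -1/3*(-3) = 1)
z = -11*sqrt(2) (z = sqrt(-1 + 3)*(-8 - 3) = sqrt(2)*(-11) = -11*sqrt(2) ≈ -15.556)
f(5)*z = 1*(-11*sqrt(2)) = -11*sqrt(2)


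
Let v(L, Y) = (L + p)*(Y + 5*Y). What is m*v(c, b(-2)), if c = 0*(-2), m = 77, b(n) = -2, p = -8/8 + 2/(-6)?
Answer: 1232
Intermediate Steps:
p = -4/3 (p = -8*⅛ + 2*(-⅙) = -1 - ⅓ = -4/3 ≈ -1.3333)
c = 0
v(L, Y) = 6*Y*(-4/3 + L) (v(L, Y) = (L - 4/3)*(Y + 5*Y) = (-4/3 + L)*(6*Y) = 6*Y*(-4/3 + L))
m*v(c, b(-2)) = 77*(2*(-2)*(-4 + 3*0)) = 77*(2*(-2)*(-4 + 0)) = 77*(2*(-2)*(-4)) = 77*16 = 1232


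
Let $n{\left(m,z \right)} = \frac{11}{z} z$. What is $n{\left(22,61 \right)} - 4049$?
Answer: $-4038$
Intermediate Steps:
$n{\left(m,z \right)} = 11$
$n{\left(22,61 \right)} - 4049 = 11 - 4049 = -4038$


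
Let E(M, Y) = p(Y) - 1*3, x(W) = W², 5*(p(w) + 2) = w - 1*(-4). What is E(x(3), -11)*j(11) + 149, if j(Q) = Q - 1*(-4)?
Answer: 53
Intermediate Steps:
j(Q) = 4 + Q (j(Q) = Q + 4 = 4 + Q)
p(w) = -6/5 + w/5 (p(w) = -2 + (w - 1*(-4))/5 = -2 + (w + 4)/5 = -2 + (4 + w)/5 = -2 + (⅘ + w/5) = -6/5 + w/5)
E(M, Y) = -21/5 + Y/5 (E(M, Y) = (-6/5 + Y/5) - 1*3 = (-6/5 + Y/5) - 3 = -21/5 + Y/5)
E(x(3), -11)*j(11) + 149 = (-21/5 + (⅕)*(-11))*(4 + 11) + 149 = (-21/5 - 11/5)*15 + 149 = -32/5*15 + 149 = -96 + 149 = 53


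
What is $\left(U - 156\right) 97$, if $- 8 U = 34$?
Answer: $- \frac{62177}{4} \approx -15544.0$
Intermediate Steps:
$U = - \frac{17}{4}$ ($U = \left(- \frac{1}{8}\right) 34 = - \frac{17}{4} \approx -4.25$)
$\left(U - 156\right) 97 = \left(- \frac{17}{4} - 156\right) 97 = \left(- \frac{641}{4}\right) 97 = - \frac{62177}{4}$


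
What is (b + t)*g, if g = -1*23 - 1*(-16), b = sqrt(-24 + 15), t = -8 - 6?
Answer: 98 - 21*I ≈ 98.0 - 21.0*I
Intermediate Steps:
t = -14
b = 3*I (b = sqrt(-9) = 3*I ≈ 3.0*I)
g = -7 (g = -23 + 16 = -7)
(b + t)*g = (3*I - 14)*(-7) = (-14 + 3*I)*(-7) = 98 - 21*I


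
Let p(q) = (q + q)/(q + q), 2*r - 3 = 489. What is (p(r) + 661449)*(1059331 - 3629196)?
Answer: -1699837204250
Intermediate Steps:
r = 246 (r = 3/2 + (1/2)*489 = 3/2 + 489/2 = 246)
p(q) = 1 (p(q) = (2*q)/((2*q)) = (2*q)*(1/(2*q)) = 1)
(p(r) + 661449)*(1059331 - 3629196) = (1 + 661449)*(1059331 - 3629196) = 661450*(-2569865) = -1699837204250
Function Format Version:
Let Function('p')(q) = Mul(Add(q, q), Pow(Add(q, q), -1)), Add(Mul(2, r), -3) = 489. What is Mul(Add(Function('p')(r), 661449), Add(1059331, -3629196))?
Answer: -1699837204250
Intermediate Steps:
r = 246 (r = Add(Rational(3, 2), Mul(Rational(1, 2), 489)) = Add(Rational(3, 2), Rational(489, 2)) = 246)
Function('p')(q) = 1 (Function('p')(q) = Mul(Mul(2, q), Pow(Mul(2, q), -1)) = Mul(Mul(2, q), Mul(Rational(1, 2), Pow(q, -1))) = 1)
Mul(Add(Function('p')(r), 661449), Add(1059331, -3629196)) = Mul(Add(1, 661449), Add(1059331, -3629196)) = Mul(661450, -2569865) = -1699837204250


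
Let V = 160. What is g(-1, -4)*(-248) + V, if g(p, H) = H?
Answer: 1152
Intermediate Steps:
g(-1, -4)*(-248) + V = -4*(-248) + 160 = 992 + 160 = 1152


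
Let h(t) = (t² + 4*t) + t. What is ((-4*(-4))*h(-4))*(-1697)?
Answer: 108608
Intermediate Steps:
h(t) = t² + 5*t
((-4*(-4))*h(-4))*(-1697) = ((-4*(-4))*(-4*(5 - 4)))*(-1697) = (16*(-4*1))*(-1697) = (16*(-4))*(-1697) = -64*(-1697) = 108608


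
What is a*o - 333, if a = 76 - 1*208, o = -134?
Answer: 17355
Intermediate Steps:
a = -132 (a = 76 - 208 = -132)
a*o - 333 = -132*(-134) - 333 = 17688 - 333 = 17355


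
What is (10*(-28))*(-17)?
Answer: 4760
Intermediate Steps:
(10*(-28))*(-17) = -280*(-17) = 4760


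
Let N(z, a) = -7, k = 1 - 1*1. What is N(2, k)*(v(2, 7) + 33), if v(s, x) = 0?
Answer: -231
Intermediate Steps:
k = 0 (k = 1 - 1 = 0)
N(2, k)*(v(2, 7) + 33) = -7*(0 + 33) = -7*33 = -231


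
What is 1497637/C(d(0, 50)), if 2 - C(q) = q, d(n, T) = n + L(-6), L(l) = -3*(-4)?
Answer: -1497637/10 ≈ -1.4976e+5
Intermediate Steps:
L(l) = 12
d(n, T) = 12 + n (d(n, T) = n + 12 = 12 + n)
C(q) = 2 - q
1497637/C(d(0, 50)) = 1497637/(2 - (12 + 0)) = 1497637/(2 - 1*12) = 1497637/(2 - 12) = 1497637/(-10) = 1497637*(-1/10) = -1497637/10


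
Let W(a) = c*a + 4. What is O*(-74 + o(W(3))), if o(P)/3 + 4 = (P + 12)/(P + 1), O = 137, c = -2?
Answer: -15892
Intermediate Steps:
W(a) = 4 - 2*a (W(a) = -2*a + 4 = 4 - 2*a)
o(P) = -12 + 3*(12 + P)/(1 + P) (o(P) = -12 + 3*((P + 12)/(P + 1)) = -12 + 3*((12 + P)/(1 + P)) = -12 + 3*(12 + P)/(1 + P))
O*(-74 + o(W(3))) = 137*(-74 + 3*(8 - 3*(4 - 2*3))/(1 + (4 - 2*3))) = 137*(-74 + 3*(8 - 3*(4 - 6))/(1 + (4 - 6))) = 137*(-74 + 3*(8 - 3*(-2))/(1 - 2)) = 137*(-74 + 3*(8 + 6)/(-1)) = 137*(-74 + 3*(-1)*14) = 137*(-74 - 42) = 137*(-116) = -15892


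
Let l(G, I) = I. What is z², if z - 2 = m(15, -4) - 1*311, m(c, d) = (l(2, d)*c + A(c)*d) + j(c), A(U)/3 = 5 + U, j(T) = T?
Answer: 352836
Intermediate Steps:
A(U) = 15 + 3*U (A(U) = 3*(5 + U) = 15 + 3*U)
m(c, d) = c + c*d + d*(15 + 3*c) (m(c, d) = (d*c + (15 + 3*c)*d) + c = (c*d + d*(15 + 3*c)) + c = c + c*d + d*(15 + 3*c))
z = -594 (z = 2 + ((15 + 15*(-4) + 4*15*(-4)) - 1*311) = 2 + ((15 - 60 - 240) - 311) = 2 + (-285 - 311) = 2 - 596 = -594)
z² = (-594)² = 352836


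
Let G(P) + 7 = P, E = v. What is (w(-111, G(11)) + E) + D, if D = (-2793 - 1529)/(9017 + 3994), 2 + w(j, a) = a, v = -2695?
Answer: -35042945/13011 ≈ -2693.3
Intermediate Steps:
E = -2695
G(P) = -7 + P
w(j, a) = -2 + a
D = -4322/13011 ≈ -0.33218
(w(-111, G(11)) + E) + D = ((-2 + (-7 + 11)) - 2695) - 4322/13011 = ((-2 + 4) - 2695) - 4322/13011 = (2 - 2695) - 4322/13011 = -2693 - 4322/13011 = -35042945/13011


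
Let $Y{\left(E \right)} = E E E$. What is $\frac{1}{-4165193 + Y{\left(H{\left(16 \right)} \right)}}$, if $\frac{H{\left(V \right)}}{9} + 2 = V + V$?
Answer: $\frac{1}{15517807} \approx 6.4442 \cdot 10^{-8}$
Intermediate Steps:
$H{\left(V \right)} = -18 + 18 V$ ($H{\left(V \right)} = -18 + 9 \left(V + V\right) = -18 + 9 \cdot 2 V = -18 + 18 V$)
$Y{\left(E \right)} = E^{3}$ ($Y{\left(E \right)} = E^{2} E = E^{3}$)
$\frac{1}{-4165193 + Y{\left(H{\left(16 \right)} \right)}} = \frac{1}{-4165193 + \left(-18 + 18 \cdot 16\right)^{3}} = \frac{1}{-4165193 + \left(-18 + 288\right)^{3}} = \frac{1}{-4165193 + 270^{3}} = \frac{1}{-4165193 + 19683000} = \frac{1}{15517807}$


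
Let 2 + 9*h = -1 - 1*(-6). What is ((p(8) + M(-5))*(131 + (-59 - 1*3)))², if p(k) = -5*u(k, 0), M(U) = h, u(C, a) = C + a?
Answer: 7491169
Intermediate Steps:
h = ⅓ (h = -2/9 + (-1 - 1*(-6))/9 = -2/9 + (-1 + 6)/9 = -2/9 + (⅑)*5 = -2/9 + 5/9 = ⅓ ≈ 0.33333)
M(U) = ⅓
p(k) = -5*k (p(k) = -5*(k + 0) = -5*k)
((p(8) + M(-5))*(131 + (-59 - 1*3)))² = ((-5*8 + ⅓)*(131 + (-59 - 1*3)))² = ((-40 + ⅓)*(131 + (-59 - 3)))² = (-119*(131 - 62)/3)² = (-119/3*69)² = (-2737)² = 7491169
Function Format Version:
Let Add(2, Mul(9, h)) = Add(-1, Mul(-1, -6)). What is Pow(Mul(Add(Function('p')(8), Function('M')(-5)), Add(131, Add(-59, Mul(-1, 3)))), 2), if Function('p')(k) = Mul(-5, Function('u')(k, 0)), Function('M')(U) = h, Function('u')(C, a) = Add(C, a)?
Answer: 7491169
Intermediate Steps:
h = Rational(1, 3) (h = Add(Rational(-2, 9), Mul(Rational(1, 9), Add(-1, Mul(-1, -6)))) = Add(Rational(-2, 9), Mul(Rational(1, 9), Add(-1, 6))) = Add(Rational(-2, 9), Mul(Rational(1, 9), 5)) = Add(Rational(-2, 9), Rational(5, 9)) = Rational(1, 3) ≈ 0.33333)
Function('M')(U) = Rational(1, 3)
Function('p')(k) = Mul(-5, k) (Function('p')(k) = Mul(-5, Add(k, 0)) = Mul(-5, k))
Pow(Mul(Add(Function('p')(8), Function('M')(-5)), Add(131, Add(-59, Mul(-1, 3)))), 2) = Pow(Mul(Add(Mul(-5, 8), Rational(1, 3)), Add(131, Add(-59, Mul(-1, 3)))), 2) = Pow(Mul(Add(-40, Rational(1, 3)), Add(131, Add(-59, -3))), 2) = Pow(Mul(Rational(-119, 3), Add(131, -62)), 2) = Pow(Mul(Rational(-119, 3), 69), 2) = Pow(-2737, 2) = 7491169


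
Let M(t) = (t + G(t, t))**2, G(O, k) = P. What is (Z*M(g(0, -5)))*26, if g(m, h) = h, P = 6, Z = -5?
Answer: -130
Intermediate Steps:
G(O, k) = 6
M(t) = (6 + t)**2 (M(t) = (t + 6)**2 = (6 + t)**2)
(Z*M(g(0, -5)))*26 = -5*(6 - 5)**2*26 = -5*1**2*26 = -5*1*26 = -5*26 = -130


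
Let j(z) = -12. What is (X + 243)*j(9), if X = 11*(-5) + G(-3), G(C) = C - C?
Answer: -2256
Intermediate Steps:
G(C) = 0
X = -55 (X = 11*(-5) + 0 = -55 + 0 = -55)
(X + 243)*j(9) = (-55 + 243)*(-12) = 188*(-12) = -2256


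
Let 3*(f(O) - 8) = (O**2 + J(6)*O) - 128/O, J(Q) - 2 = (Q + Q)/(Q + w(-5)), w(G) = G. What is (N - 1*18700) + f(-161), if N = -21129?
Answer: -15423028/483 ≈ -31932.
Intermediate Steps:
J(Q) = 2 + 2*Q/(-5 + Q) (J(Q) = 2 + (Q + Q)/(Q - 5) = 2 + (2*Q)/(-5 + Q) = 2 + 2*Q/(-5 + Q))
f(O) = 8 - 128/(3*O) + O**2/3 + 14*O/3 (f(O) = 8 + ((O**2 + (2*(-5 + 2*6)/(-5 + 6))*O) - 128/O)/3 = 8 + ((O**2 + (2*(-5 + 12)/1)*O) - 128/O)/3 = 8 + ((O**2 + (2*1*7)*O) - 128/O)/3 = 8 + ((O**2 + 14*O) - 128/O)/3 = 8 + (O**2 - 128/O + 14*O)/3 = 8 + (-128/(3*O) + O**2/3 + 14*O/3) = 8 - 128/(3*O) + O**2/3 + 14*O/3)
(N - 1*18700) + f(-161) = (-21129 - 1*18700) + (1/3)*(-128 - 161*(24 + (-161)**2 + 14*(-161)))/(-161) = (-21129 - 18700) + (1/3)*(-1/161)*(-128 - 161*(24 + 25921 - 2254)) = -39829 + (1/3)*(-1/161)*(-128 - 161*23691) = -39829 + (1/3)*(-1/161)*(-128 - 3814251) = -39829 + (1/3)*(-1/161)*(-3814379) = -39829 + 3814379/483 = -15423028/483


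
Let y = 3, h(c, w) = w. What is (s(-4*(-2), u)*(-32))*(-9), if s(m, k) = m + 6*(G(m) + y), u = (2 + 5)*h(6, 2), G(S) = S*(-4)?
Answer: -47808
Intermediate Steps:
G(S) = -4*S
u = 14 (u = (2 + 5)*2 = 7*2 = 14)
s(m, k) = 18 - 23*m (s(m, k) = m + 6*(-4*m + 3) = m + 6*(3 - 4*m) = m + (18 - 24*m) = 18 - 23*m)
(s(-4*(-2), u)*(-32))*(-9) = ((18 - (-92)*(-2))*(-32))*(-9) = ((18 - 23*8)*(-32))*(-9) = ((18 - 184)*(-32))*(-9) = -166*(-32)*(-9) = 5312*(-9) = -47808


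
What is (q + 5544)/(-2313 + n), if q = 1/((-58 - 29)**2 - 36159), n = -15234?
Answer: -158502959/501668730 ≈ -0.31595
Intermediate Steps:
q = -1/28590 (q = 1/((-87)**2 - 36159) = 1/(7569 - 36159) = 1/(-28590) = -1/28590 ≈ -3.4977e-5)
(q + 5544)/(-2313 + n) = (-1/28590 + 5544)/(-2313 - 15234) = (158502959/28590)/(-17547) = (158502959/28590)*(-1/17547) = -158502959/501668730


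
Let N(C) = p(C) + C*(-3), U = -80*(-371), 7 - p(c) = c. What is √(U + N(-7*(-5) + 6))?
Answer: √29523 ≈ 171.82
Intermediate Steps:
p(c) = 7 - c
U = 29680
N(C) = 7 - 4*C (N(C) = (7 - C) + C*(-3) = (7 - C) - 3*C = 7 - 4*C)
√(U + N(-7*(-5) + 6)) = √(29680 + (7 - 4*(-7*(-5) + 6))) = √(29680 + (7 - 4*(35 + 6))) = √(29680 + (7 - 4*41)) = √(29680 + (7 - 164)) = √(29680 - 157) = √29523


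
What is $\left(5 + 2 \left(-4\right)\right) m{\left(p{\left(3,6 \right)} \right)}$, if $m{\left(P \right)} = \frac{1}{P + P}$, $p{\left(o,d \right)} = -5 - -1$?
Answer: $\frac{3}{8} \approx 0.375$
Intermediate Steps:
$p{\left(o,d \right)} = -4$ ($p{\left(o,d \right)} = -5 + 1 = -4$)
$m{\left(P \right)} = \frac{1}{2 P}$
$\left(5 + 2 \left(-4\right)\right) m{\left(p{\left(3,6 \right)} \right)} = \left(5 + 2 \left(-4\right)\right) \frac{1}{2 \left(-4\right)} = \left(5 - 8\right) \frac{1}{2} \left(- \frac{1}{4}\right) = \left(-3\right) \left(- \frac{1}{8}\right) = \frac{3}{8}$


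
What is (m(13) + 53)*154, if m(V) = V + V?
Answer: 12166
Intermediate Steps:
m(V) = 2*V
(m(13) + 53)*154 = (2*13 + 53)*154 = (26 + 53)*154 = 79*154 = 12166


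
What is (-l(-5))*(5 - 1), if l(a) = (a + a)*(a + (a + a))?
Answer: -600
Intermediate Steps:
l(a) = 6*a² (l(a) = (2*a)*(a + 2*a) = (2*a)*(3*a) = 6*a²)
(-l(-5))*(5 - 1) = (-6*(-5)²)*(5 - 1) = -6*25*4 = -1*150*4 = -150*4 = -600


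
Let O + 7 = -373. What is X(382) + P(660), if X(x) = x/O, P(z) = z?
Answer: 125209/190 ≈ 659.00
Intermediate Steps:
O = -380 (O = -7 - 373 = -380)
X(x) = -x/380 (X(x) = x/(-380) = x*(-1/380) = -x/380)
X(382) + P(660) = -1/380*382 + 660 = -191/190 + 660 = 125209/190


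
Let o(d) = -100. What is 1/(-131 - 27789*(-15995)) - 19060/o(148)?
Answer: 85118224241/446580400 ≈ 190.60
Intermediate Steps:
1/(-131 - 27789*(-15995)) - 19060/o(148) = 1/(-131 - 27789*(-15995)) - 19060/(-100) = -1/15995/(-27920) - 19060*(-1/100) = -1/27920*(-1/15995) + 953/5 = 1/446580400 + 953/5 = 85118224241/446580400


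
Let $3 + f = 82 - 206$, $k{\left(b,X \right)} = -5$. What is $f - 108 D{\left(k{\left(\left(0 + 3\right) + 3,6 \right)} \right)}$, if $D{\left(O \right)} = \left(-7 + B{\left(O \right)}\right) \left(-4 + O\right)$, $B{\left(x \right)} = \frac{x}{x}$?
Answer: $-5959$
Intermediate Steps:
$B{\left(x \right)} = 1$
$f = -127$ ($f = -3 + \left(82 - 206\right) = -3 - 124 = -127$)
$D{\left(O \right)} = 24 - 6 O$ ($D{\left(O \right)} = \left(-7 + 1\right) \left(-4 + O\right) = - 6 \left(-4 + O\right) = 24 - 6 O$)
$f - 108 D{\left(k{\left(\left(0 + 3\right) + 3,6 \right)} \right)} = -127 - 108 \left(24 - -30\right) = -127 - 108 \left(24 + 30\right) = -127 - 5832 = -5959$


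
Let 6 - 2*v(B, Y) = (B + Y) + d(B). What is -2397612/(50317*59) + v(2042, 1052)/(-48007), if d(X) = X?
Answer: -107487436089/142518524921 ≈ -0.75420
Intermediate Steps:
v(B, Y) = 3 - B - Y/2 (v(B, Y) = 3 - ((B + Y) + B)/2 = 3 - (Y + 2*B)/2 = 3 + (-B - Y/2) = 3 - B - Y/2)
-2397612/(50317*59) + v(2042, 1052)/(-48007) = -2397612/(50317*59) + (3 - 1*2042 - 1/2*1052)/(-48007) = -2397612/2968703 + (3 - 2042 - 526)*(-1/48007) = -2397612*1/2968703 - 2565*(-1/48007) = -2397612/2968703 + 2565/48007 = -107487436089/142518524921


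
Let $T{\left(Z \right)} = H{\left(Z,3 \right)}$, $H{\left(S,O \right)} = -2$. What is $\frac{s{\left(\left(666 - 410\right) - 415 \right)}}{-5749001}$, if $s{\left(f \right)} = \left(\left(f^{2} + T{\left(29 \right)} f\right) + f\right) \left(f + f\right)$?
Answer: $\frac{8089920}{5749001} \approx 1.4072$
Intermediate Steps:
$T{\left(Z \right)} = -2$
$s{\left(f \right)} = 2 f \left(f^{2} - f\right)$ ($s{\left(f \right)} = \left(\left(f^{2} - 2 f\right) + f\right) \left(f + f\right) = \left(f^{2} - f\right) 2 f = 2 f \left(f^{2} - f\right)$)
$\frac{s{\left(\left(666 - 410\right) - 415 \right)}}{-5749001} = \frac{2 \left(\left(666 - 410\right) - 415\right)^{2} \left(-1 + \left(\left(666 - 410\right) - 415\right)\right)}{-5749001} = 2 \left(\left(666 - 410\right) - 415\right)^{2} \left(-1 + \left(\left(666 - 410\right) - 415\right)\right) \left(- \frac{1}{5749001}\right) = 2 \left(256 - 415\right)^{2} \left(-1 + \left(256 - 415\right)\right) \left(- \frac{1}{5749001}\right) = 2 \left(-159\right)^{2} \left(-1 - 159\right) \left(- \frac{1}{5749001}\right) = 2 \cdot 25281 \left(-160\right) \left(- \frac{1}{5749001}\right) = \left(-8089920\right) \left(- \frac{1}{5749001}\right) = \frac{8089920}{5749001}$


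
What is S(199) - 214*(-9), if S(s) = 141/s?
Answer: 383415/199 ≈ 1926.7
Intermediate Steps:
S(199) - 214*(-9) = 141/199 - 214*(-9) = 141*(1/199) + 1926 = 141/199 + 1926 = 383415/199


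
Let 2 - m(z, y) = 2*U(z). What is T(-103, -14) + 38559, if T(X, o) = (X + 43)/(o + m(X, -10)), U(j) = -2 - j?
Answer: 4125843/107 ≈ 38559.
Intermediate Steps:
m(z, y) = 6 + 2*z (m(z, y) = 2 - 2*(-2 - z) = 2 - (-4 - 2*z) = 2 + (4 + 2*z) = 6 + 2*z)
T(X, o) = (43 + X)/(6 + o + 2*X) (T(X, o) = (X + 43)/(o + (6 + 2*X)) = (43 + X)/(6 + o + 2*X))
T(-103, -14) + 38559 = (43 - 103)/(6 - 14 + 2*(-103)) + 38559 = -60/(6 - 14 - 206) + 38559 = -60/(-214) + 38559 = -1/214*(-60) + 38559 = 30/107 + 38559 = 4125843/107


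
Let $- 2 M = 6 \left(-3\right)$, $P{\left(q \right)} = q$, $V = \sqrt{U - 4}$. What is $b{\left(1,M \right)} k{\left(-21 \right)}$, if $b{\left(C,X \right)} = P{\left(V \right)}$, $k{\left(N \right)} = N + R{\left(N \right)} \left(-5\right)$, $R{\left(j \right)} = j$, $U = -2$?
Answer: $84 i \sqrt{6} \approx 205.76 i$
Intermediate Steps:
$k{\left(N \right)} = - 4 N$ ($k{\left(N \right)} = N + N \left(-5\right) = N - 5 N = - 4 N$)
$V = i \sqrt{6}$ ($V = \sqrt{-2 - 4} = \sqrt{-6} = i \sqrt{6} \approx 2.4495 i$)
$M = 9$ ($M = - \frac{6 \left(-3\right)}{2} = \left(- \frac{1}{2}\right) \left(-18\right) = 9$)
$b{\left(C,X \right)} = i \sqrt{6}$
$b{\left(1,M \right)} k{\left(-21 \right)} = i \sqrt{6} \left(\left(-4\right) \left(-21\right)\right) = i \sqrt{6} \cdot 84 = 84 i \sqrt{6}$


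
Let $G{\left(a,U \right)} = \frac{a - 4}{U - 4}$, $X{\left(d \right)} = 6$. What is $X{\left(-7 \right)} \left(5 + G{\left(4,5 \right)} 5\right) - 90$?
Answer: $-60$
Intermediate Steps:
$G{\left(a,U \right)} = \frac{-4 + a}{-4 + U}$
$X{\left(-7 \right)} \left(5 + G{\left(4,5 \right)} 5\right) - 90 = 6 \left(5 + \frac{-4 + 4}{-4 + 5} \cdot 5\right) - 90 = 6 \left(5 + 1^{-1} \cdot 0 \cdot 5\right) - 90 = 6 \left(5 + 1 \cdot 0 \cdot 5\right) - 90 = 6 \left(5 + 0 \cdot 5\right) - 90 = 6 \left(5 + 0\right) - 90 = 6 \cdot 5 - 90 = 30 - 90 = -60$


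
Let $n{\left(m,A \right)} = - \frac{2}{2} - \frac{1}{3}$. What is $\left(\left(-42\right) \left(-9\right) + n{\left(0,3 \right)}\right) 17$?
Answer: $\frac{19210}{3} \approx 6403.3$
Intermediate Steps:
$n{\left(m,A \right)} = - \frac{4}{3}$ ($n{\left(m,A \right)} = \left(-2\right) \frac{1}{2} - \frac{1}{3} = -1 - \frac{1}{3} = - \frac{4}{3}$)
$\left(\left(-42\right) \left(-9\right) + n{\left(0,3 \right)}\right) 17 = \left(\left(-42\right) \left(-9\right) - \frac{4}{3}\right) 17 = \left(378 - \frac{4}{3}\right) 17 = \frac{1130}{3} \cdot 17 = \frac{19210}{3}$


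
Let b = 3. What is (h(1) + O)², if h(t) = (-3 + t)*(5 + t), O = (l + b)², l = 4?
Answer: 1369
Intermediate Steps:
O = 49 (O = (4 + 3)² = 7² = 49)
(h(1) + O)² = ((-15 + 1² + 2*1) + 49)² = ((-15 + 1 + 2) + 49)² = (-12 + 49)² = 37² = 1369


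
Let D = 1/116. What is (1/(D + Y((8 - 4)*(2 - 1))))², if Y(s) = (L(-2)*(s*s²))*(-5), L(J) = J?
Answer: 13456/5511726081 ≈ 2.4413e-6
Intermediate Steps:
D = 1/116 ≈ 0.0086207
Y(s) = 10*s³ (Y(s) = -2*s*s²*(-5) = -2*s³*(-5) = 10*s³)
(1/(D + Y((8 - 4)*(2 - 1))))² = (1/(1/116 + 10*((8 - 4)*(2 - 1))³))² = (1/(1/116 + 10*(4*1)³))² = (1/(1/116 + 10*4³))² = (1/(1/116 + 10*64))² = (1/(1/116 + 640))² = (1/(74241/116))² = (116/74241)² = 13456/5511726081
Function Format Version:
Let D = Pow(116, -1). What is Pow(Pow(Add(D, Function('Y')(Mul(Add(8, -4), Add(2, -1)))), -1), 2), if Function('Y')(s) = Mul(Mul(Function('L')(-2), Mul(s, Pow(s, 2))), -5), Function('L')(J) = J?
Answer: Rational(13456, 5511726081) ≈ 2.4413e-6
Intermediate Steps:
D = Rational(1, 116) ≈ 0.0086207
Function('Y')(s) = Mul(10, Pow(s, 3)) (Function('Y')(s) = Mul(Mul(-2, Mul(s, Pow(s, 2))), -5) = Mul(Mul(-2, Pow(s, 3)), -5) = Mul(10, Pow(s, 3)))
Pow(Pow(Add(D, Function('Y')(Mul(Add(8, -4), Add(2, -1)))), -1), 2) = Pow(Pow(Add(Rational(1, 116), Mul(10, Pow(Mul(Add(8, -4), Add(2, -1)), 3))), -1), 2) = Pow(Pow(Add(Rational(1, 116), Mul(10, Pow(Mul(4, 1), 3))), -1), 2) = Pow(Pow(Add(Rational(1, 116), Mul(10, Pow(4, 3))), -1), 2) = Pow(Pow(Add(Rational(1, 116), Mul(10, 64)), -1), 2) = Pow(Pow(Add(Rational(1, 116), 640), -1), 2) = Pow(Pow(Rational(74241, 116), -1), 2) = Pow(Rational(116, 74241), 2) = Rational(13456, 5511726081)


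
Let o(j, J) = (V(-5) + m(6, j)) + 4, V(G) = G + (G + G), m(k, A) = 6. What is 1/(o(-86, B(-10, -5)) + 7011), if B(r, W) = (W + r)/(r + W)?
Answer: 1/7006 ≈ 0.00014273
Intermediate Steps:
V(G) = 3*G (V(G) = G + 2*G = 3*G)
B(r, W) = 1 (B(r, W) = (W + r)/(W + r) = 1)
o(j, J) = -5 (o(j, J) = (3*(-5) + 6) + 4 = (-15 + 6) + 4 = -9 + 4 = -5)
1/(o(-86, B(-10, -5)) + 7011) = 1/(-5 + 7011) = 1/7006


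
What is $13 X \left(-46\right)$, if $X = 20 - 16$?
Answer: $-2392$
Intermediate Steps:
$X = 4$
$13 X \left(-46\right) = 13 \cdot 4 \left(-46\right) = 52 \left(-46\right) = -2392$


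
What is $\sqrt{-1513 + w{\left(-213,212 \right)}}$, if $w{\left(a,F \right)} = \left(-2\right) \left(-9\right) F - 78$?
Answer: $5 \sqrt{89} \approx 47.17$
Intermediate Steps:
$w{\left(a,F \right)} = -78 + 18 F$ ($w{\left(a,F \right)} = 18 F - 78 = -78 + 18 F$)
$\sqrt{-1513 + w{\left(-213,212 \right)}} = \sqrt{-1513 + \left(-78 + 18 \cdot 212\right)} = \sqrt{-1513 + \left(-78 + 3816\right)} = \sqrt{-1513 + 3738} = \sqrt{2225} = 5 \sqrt{89}$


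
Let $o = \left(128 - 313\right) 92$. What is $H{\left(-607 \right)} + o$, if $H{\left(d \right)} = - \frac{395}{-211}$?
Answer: $- \frac{3590825}{211} \approx -17018.0$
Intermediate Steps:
$o = -17020$ ($o = \left(-185\right) 92 = -17020$)
$H{\left(d \right)} = \frac{395}{211}$ ($H{\left(d \right)} = \left(-395\right) \left(- \frac{1}{211}\right) = \frac{395}{211}$)
$H{\left(-607 \right)} + o = \frac{395}{211} - 17020 = - \frac{3590825}{211}$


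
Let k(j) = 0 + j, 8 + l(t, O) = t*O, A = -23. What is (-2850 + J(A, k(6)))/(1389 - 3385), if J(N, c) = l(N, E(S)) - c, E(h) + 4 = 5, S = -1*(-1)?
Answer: 2887/1996 ≈ 1.4464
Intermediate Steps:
S = 1
E(h) = 1 (E(h) = -4 + 5 = 1)
l(t, O) = -8 + O*t (l(t, O) = -8 + t*O = -8 + O*t)
k(j) = j
J(N, c) = -8 + N - c (J(N, c) = (-8 + 1*N) - c = (-8 + N) - c = -8 + N - c)
(-2850 + J(A, k(6)))/(1389 - 3385) = (-2850 + (-8 - 23 - 1*6))/(1389 - 3385) = (-2850 + (-8 - 23 - 6))/(-1996) = (-2850 - 37)*(-1/1996) = -2887*(-1/1996) = 2887/1996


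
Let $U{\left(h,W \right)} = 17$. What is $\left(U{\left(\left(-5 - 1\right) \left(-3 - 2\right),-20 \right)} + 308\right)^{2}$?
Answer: $105625$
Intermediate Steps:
$\left(U{\left(\left(-5 - 1\right) \left(-3 - 2\right),-20 \right)} + 308\right)^{2} = \left(17 + 308\right)^{2} = 325^{2} = 105625$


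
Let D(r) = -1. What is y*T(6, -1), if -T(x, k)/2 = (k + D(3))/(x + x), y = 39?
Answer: 13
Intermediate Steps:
T(x, k) = -(-1 + k)/x (T(x, k) = -2*(k - 1)/(x + x) = -2*(-1 + k)/(2*x) = -2*(-1 + k)*1/(2*x) = -(-1 + k)/x)
y*T(6, -1) = 39*((1 - 1*(-1))/6) = 39*((1 + 1)/6) = 39*((1/6)*2) = 39*(1/3) = 13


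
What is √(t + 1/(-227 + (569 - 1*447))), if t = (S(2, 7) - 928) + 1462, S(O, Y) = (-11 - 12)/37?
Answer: √8050256130/3885 ≈ 23.095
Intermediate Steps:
S(O, Y) = -23/37 (S(O, Y) = -23*1/37 = -23/37)
t = 19735/37 (t = (-23/37 - 928) + 1462 = -34359/37 + 1462 = 19735/37 ≈ 533.38)
√(t + 1/(-227 + (569 - 1*447))) = √(19735/37 + 1/(-227 + (569 - 1*447))) = √(19735/37 + 1/(-227 + (569 - 447))) = √(19735/37 + 1/(-227 + 122)) = √(19735/37 + 1/(-105)) = √(19735/37 - 1/105) = √(2072138/3885) = √8050256130/3885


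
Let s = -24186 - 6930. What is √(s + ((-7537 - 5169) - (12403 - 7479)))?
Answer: I*√48746 ≈ 220.78*I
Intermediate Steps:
s = -31116
√(s + ((-7537 - 5169) - (12403 - 7479))) = √(-31116 + ((-7537 - 5169) - (12403 - 7479))) = √(-31116 + (-12706 - 1*4924)) = √(-31116 + (-12706 - 4924)) = √(-31116 - 17630) = √(-48746) = I*√48746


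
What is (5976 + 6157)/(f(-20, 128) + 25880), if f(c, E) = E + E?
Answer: 1103/2376 ≈ 0.46423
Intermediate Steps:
f(c, E) = 2*E
(5976 + 6157)/(f(-20, 128) + 25880) = (5976 + 6157)/(2*128 + 25880) = 12133/(256 + 25880) = 12133/26136 = 12133*(1/26136) = 1103/2376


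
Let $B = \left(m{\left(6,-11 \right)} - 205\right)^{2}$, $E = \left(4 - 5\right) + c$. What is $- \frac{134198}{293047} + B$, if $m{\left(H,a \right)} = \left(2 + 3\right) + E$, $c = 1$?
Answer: $\frac{11721745802}{293047} \approx 40000.0$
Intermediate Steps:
$E = 0$ ($E = \left(4 - 5\right) + 1 = -1 + 1 = 0$)
$m{\left(H,a \right)} = 5$ ($m{\left(H,a \right)} = \left(2 + 3\right) + 0 = 5 + 0 = 5$)
$B = 40000$ ($B = \left(5 - 205\right)^{2} = \left(-200\right)^{2} = 40000$)
$- \frac{134198}{293047} + B = - \frac{134198}{293047} + 40000 = \frac{11721745802}{293047}$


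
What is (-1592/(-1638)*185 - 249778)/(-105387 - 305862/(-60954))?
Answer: 1038356073299/438400690182 ≈ 2.3685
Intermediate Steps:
(-1592/(-1638)*185 - 249778)/(-105387 - 305862/(-60954)) = (-1592*(-1/1638)*185 - 249778)/(-105387 - 305862*(-1/60954)) = ((796/819)*185 - 249778)/(-105387 + 50977/10159) = (147260/819 - 249778)/(-1070575556/10159) = -204420922/819*(-10159/1070575556) = 1038356073299/438400690182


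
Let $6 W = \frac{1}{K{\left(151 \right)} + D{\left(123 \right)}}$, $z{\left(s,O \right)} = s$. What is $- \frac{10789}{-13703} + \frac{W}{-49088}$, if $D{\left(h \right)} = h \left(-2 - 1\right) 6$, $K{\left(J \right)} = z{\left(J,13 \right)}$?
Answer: $\frac{6555517940999}{8326097150592} \approx 0.78735$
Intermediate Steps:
$K{\left(J \right)} = J$
$D{\left(h \right)} = - 18 h$ ($D{\left(h \right)} = h \left(-3\right) 6 = - 3 h 6 = - 18 h$)
$W = - \frac{1}{12378}$ ($W = \frac{1}{6 \left(151 - 2214\right)} = \frac{1}{6 \left(-2063\right)} = \frac{1}{6} \left(- \frac{1}{2063}\right) = - \frac{1}{12378} \approx -8.0789 \cdot 10^{-5}$)
$- \frac{10789}{-13703} + \frac{W}{-49088} = - \frac{10789}{-13703} - \frac{1}{12378 \left(-49088\right)} = \left(-10789\right) \left(- \frac{1}{13703}\right) - - \frac{1}{607611264} = \frac{10789}{13703} + \frac{1}{607611264} = \frac{6555517940999}{8326097150592}$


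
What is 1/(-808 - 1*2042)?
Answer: -1/2850 ≈ -0.00035088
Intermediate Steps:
1/(-808 - 1*2042) = 1/(-808 - 2042) = 1/(-2850) = -1/2850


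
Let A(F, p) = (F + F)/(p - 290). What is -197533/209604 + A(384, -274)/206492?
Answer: -479273918437/508558202724 ≈ -0.94242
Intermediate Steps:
A(F, p) = 2*F/(-290 + p) (A(F, p) = (2*F)/(-290 + p) = 2*F/(-290 + p))
-197533/209604 + A(384, -274)/206492 = -197533/209604 + (2*384/(-290 - 274))/206492 = -197533*1/209604 + (2*384/(-564))*(1/206492) = -197533/209604 + (2*384*(-1/564))*(1/206492) = -197533/209604 - 64/47*1/206492 = -197533/209604 - 16/2426281 = -479273918437/508558202724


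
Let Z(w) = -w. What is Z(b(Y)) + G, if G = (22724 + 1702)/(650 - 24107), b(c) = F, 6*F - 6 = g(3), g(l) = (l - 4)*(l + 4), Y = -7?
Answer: -41033/46914 ≈ -0.87464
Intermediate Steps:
g(l) = (-4 + l)*(4 + l)
F = -⅙ (F = 1 + (-16 + 3²)/6 = 1 + (-16 + 9)/6 = 1 + (⅙)*(-7) = 1 - 7/6 = -⅙ ≈ -0.16667)
b(c) = -⅙
G = -8142/7819 (G = 24426/(-23457) = 24426*(-1/23457) = -8142/7819 ≈ -1.0413)
Z(b(Y)) + G = -1*(-⅙) - 8142/7819 = ⅙ - 8142/7819 = -41033/46914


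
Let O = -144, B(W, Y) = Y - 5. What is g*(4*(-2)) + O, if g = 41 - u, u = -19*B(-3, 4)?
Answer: -320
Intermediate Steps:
B(W, Y) = -5 + Y
u = 19 (u = -19*(-5 + 4) = -19*(-1) = 19)
g = 22 (g = 41 - 1*19 = 41 - 19 = 22)
g*(4*(-2)) + O = 22*(4*(-2)) - 144 = 22*(-8) - 144 = -176 - 144 = -320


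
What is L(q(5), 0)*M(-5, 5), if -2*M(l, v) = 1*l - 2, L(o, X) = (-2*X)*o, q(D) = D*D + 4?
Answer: 0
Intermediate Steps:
q(D) = 4 + D² (q(D) = D² + 4 = 4 + D²)
L(o, X) = -2*X*o
M(l, v) = 1 - l/2 (M(l, v) = -(1*l - 2)/2 = -(l - 2)/2 = -(-2 + l)/2 = 1 - l/2)
L(q(5), 0)*M(-5, 5) = (-2*0*(4 + 5²))*(1 - ½*(-5)) = (-2*0*(4 + 25))*(1 + 5/2) = -2*0*29*(7/2) = 0*(7/2) = 0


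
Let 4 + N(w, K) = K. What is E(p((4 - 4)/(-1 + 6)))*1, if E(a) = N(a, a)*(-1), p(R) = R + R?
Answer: 4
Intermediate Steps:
N(w, K) = -4 + K
p(R) = 2*R
E(a) = 4 - a (E(a) = (-4 + a)*(-1) = 4 - a)
E(p((4 - 4)/(-1 + 6)))*1 = (4 - 2*(4 - 4)/(-1 + 6))*1 = (4 - 2*0/5)*1 = (4 - 2*0*(1/5))*1 = (4 - 2*0)*1 = (4 - 1*0)*1 = (4 + 0)*1 = 4*1 = 4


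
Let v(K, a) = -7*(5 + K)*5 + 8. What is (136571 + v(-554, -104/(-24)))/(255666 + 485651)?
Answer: 155794/741317 ≈ 0.21016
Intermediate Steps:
v(K, a) = -167 - 35*K (v(K, a) = -7*(25 + 5*K) + 8 = (-175 - 35*K) + 8 = -167 - 35*K)
(136571 + v(-554, -104/(-24)))/(255666 + 485651) = (136571 + (-167 - 35*(-554)))/(255666 + 485651) = (136571 + (-167 + 19390))/741317 = (136571 + 19223)*(1/741317) = 155794*(1/741317) = 155794/741317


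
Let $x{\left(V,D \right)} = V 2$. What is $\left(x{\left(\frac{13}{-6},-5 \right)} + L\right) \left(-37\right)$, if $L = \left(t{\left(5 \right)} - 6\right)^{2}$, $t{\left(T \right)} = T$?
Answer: $\frac{370}{3} \approx 123.33$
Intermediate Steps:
$x{\left(V,D \right)} = 2 V$
$L = 1$ ($L = \left(5 - 6\right)^{2} = \left(-1\right)^{2} = 1$)
$\left(x{\left(\frac{13}{-6},-5 \right)} + L\right) \left(-37\right) = \left(2 \frac{13}{-6} + 1\right) \left(-37\right) = \left(2 \cdot 13 \left(- \frac{1}{6}\right) + 1\right) \left(-37\right) = \left(2 \left(- \frac{13}{6}\right) + 1\right) \left(-37\right) = \left(- \frac{13}{3} + 1\right) \left(-37\right) = \left(- \frac{10}{3}\right) \left(-37\right) = \frac{370}{3}$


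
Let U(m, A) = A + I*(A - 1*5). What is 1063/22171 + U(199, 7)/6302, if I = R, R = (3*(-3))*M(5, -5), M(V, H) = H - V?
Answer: 10845003/139721642 ≈ 0.077619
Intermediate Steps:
R = 90 (R = (3*(-3))*(-5 - 1*5) = -9*(-5 - 5) = -9*(-10) = 90)
I = 90
U(m, A) = -450 + 91*A (U(m, A) = A + 90*(A - 1*5) = A + 90*(A - 5) = A + 90*(-5 + A) = A + (-450 + 90*A) = -450 + 91*A)
1063/22171 + U(199, 7)/6302 = 1063/22171 + (-450 + 91*7)/6302 = 1063*(1/22171) + (-450 + 637)*(1/6302) = 1063/22171 + 187*(1/6302) = 1063/22171 + 187/6302 = 10845003/139721642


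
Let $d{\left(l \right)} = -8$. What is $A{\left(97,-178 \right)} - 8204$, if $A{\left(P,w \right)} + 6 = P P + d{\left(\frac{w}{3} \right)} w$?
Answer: $2623$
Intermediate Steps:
$A{\left(P,w \right)} = -6 + P^{2} - 8 w$ ($A{\left(P,w \right)} = -6 + \left(P P - 8 w\right) = -6 + \left(P^{2} - 8 w\right) = -6 + P^{2} - 8 w$)
$A{\left(97,-178 \right)} - 8204 = \left(-6 + 97^{2} - -1424\right) - 8204 = \left(-6 + 9409 + 1424\right) - 8204 = 10827 - 8204 = 2623$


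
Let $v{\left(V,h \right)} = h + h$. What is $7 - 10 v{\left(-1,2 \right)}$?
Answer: $-33$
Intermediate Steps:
$v{\left(V,h \right)} = 2 h$
$7 - 10 v{\left(-1,2 \right)} = 7 - 10 \cdot 2 \cdot 2 = 7 - 40 = -33$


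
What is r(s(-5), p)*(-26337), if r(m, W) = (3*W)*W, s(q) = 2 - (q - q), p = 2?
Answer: -316044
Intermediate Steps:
s(q) = 2 (s(q) = 2 - 1*0 = 2 + 0 = 2)
r(m, W) = 3*W²
r(s(-5), p)*(-26337) = (3*2²)*(-26337) = (3*4)*(-26337) = 12*(-26337) = -316044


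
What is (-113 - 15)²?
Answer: 16384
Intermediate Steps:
(-113 - 15)² = (-128)² = 16384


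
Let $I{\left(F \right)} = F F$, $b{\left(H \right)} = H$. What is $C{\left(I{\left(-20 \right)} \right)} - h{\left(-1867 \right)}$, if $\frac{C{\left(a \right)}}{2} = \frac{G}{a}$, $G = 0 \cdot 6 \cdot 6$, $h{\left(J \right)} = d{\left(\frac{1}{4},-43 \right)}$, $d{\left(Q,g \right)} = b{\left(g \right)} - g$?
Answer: $0$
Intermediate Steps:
$d{\left(Q,g \right)} = 0$ ($d{\left(Q,g \right)} = g - g = 0$)
$I{\left(F \right)} = F^{2}$
$h{\left(J \right)} = 0$
$G = 0$ ($G = 0 \cdot 6 = 0$)
$C{\left(a \right)} = 0$ ($C{\left(a \right)} = 2 \frac{0}{a} = 2 \cdot 0 = 0$)
$C{\left(I{\left(-20 \right)} \right)} - h{\left(-1867 \right)} = 0 - 0 = 0 + 0 = 0$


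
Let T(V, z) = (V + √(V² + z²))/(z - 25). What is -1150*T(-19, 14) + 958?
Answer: -11312/11 + 1150*√557/11 ≈ 1439.0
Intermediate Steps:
T(V, z) = (V + √(V² + z²))/(-25 + z)
-1150*T(-19, 14) + 958 = -1150*(-19 + √((-19)² + 14²))/(-25 + 14) + 958 = -1150*(-19 + √(361 + 196))/(-11) + 958 = -(-1150)*(-19 + √557)/11 + 958 = -1150*(19/11 - √557/11) + 958 = (-21850/11 + 1150*√557/11) + 958 = -11312/11 + 1150*√557/11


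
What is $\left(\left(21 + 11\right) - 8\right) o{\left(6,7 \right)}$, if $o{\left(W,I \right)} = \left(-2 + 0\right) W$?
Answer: $-288$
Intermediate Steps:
$o{\left(W,I \right)} = - 2 W$
$\left(\left(21 + 11\right) - 8\right) o{\left(6,7 \right)} = \left(\left(21 + 11\right) - 8\right) \left(\left(-2\right) 6\right) = \left(32 - 8\right) \left(-12\right) = 24 \left(-12\right) = -288$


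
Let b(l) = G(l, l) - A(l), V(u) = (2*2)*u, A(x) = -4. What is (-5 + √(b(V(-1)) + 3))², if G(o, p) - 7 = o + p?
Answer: (5 - √6)² ≈ 6.5051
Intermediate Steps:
V(u) = 4*u
G(o, p) = 7 + o + p (G(o, p) = 7 + (o + p) = 7 + o + p)
b(l) = 11 + 2*l (b(l) = (7 + l + l) - 1*(-4) = (7 + 2*l) + 4 = 11 + 2*l)
(-5 + √(b(V(-1)) + 3))² = (-5 + √((11 + 2*(4*(-1))) + 3))² = (-5 + √((11 + 2*(-4)) + 3))² = (-5 + √((11 - 8) + 3))² = (-5 + √(3 + 3))² = (-5 + √6)²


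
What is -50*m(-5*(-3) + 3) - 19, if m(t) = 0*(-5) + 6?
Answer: -319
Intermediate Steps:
m(t) = 6 (m(t) = 0 + 6 = 6)
-50*m(-5*(-3) + 3) - 19 = -50*6 - 19 = -300 - 19 = -319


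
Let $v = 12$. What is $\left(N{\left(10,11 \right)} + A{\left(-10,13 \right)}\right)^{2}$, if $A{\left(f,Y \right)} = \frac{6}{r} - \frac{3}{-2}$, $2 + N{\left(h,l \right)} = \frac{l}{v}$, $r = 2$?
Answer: $\frac{1681}{144} \approx 11.674$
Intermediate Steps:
$N{\left(h,l \right)} = -2 + \frac{l}{12}$
$A{\left(f,Y \right)} = \frac{9}{2}$ ($A{\left(f,Y \right)} = \frac{6}{2} - \frac{3}{-2} = 6 \cdot \frac{1}{2} - - \frac{3}{2} = 3 + \frac{3}{2} = \frac{9}{2}$)
$\left(N{\left(10,11 \right)} + A{\left(-10,13 \right)}\right)^{2} = \left(\left(-2 + \frac{1}{12} \cdot 11\right) + \frac{9}{2}\right)^{2} = \left(\left(-2 + \frac{11}{12}\right) + \frac{9}{2}\right)^{2} = \left(- \frac{13}{12} + \frac{9}{2}\right)^{2} = \left(\frac{41}{12}\right)^{2} = \frac{1681}{144}$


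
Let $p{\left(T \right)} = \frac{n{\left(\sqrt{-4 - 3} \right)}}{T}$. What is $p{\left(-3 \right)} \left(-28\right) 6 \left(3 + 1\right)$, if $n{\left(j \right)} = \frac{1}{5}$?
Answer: $\frac{224}{5} \approx 44.8$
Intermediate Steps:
$n{\left(j \right)} = \frac{1}{5}$
$p{\left(T \right)} = \frac{1}{5 T}$
$p{\left(-3 \right)} \left(-28\right) 6 \left(3 + 1\right) = \frac{1}{5 \left(-3\right)} \left(-28\right) 6 \left(3 + 1\right) = \frac{1}{5} \left(- \frac{1}{3}\right) \left(-28\right) 6 \cdot 4 = \left(- \frac{1}{15}\right) \left(-28\right) 24 = \frac{28}{15} \cdot 24 = \frac{224}{5}$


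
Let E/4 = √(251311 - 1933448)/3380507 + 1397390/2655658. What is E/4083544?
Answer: 698695/1355562036494 + I*√1682137/3451112269202 ≈ 5.1543e-7 + 3.7581e-10*I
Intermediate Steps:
E = 2794780/1327829 + 4*I*√1682137/3380507 (E = 4*(√(251311 - 1933448)/3380507 + 1397390/2655658) = 4*(√(-1682137)*(1/3380507) + 1397390*(1/2655658)) = 4*((I*√1682137)*(1/3380507) + 698695/1327829) = 4*(I*√1682137/3380507 + 698695/1327829) = 4*(698695/1327829 + I*√1682137/3380507) = 2794780/1327829 + 4*I*√1682137/3380507 ≈ 2.1048 + 0.0015346*I)
E/4083544 = (2794780/1327829 + 4*I*√1682137/3380507)/4083544 = (2794780/1327829 + 4*I*√1682137/3380507)*(1/4083544) = 698695/1355562036494 + I*√1682137/3451112269202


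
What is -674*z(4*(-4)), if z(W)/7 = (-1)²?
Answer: -4718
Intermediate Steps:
z(W) = 7 (z(W) = 7*(-1)² = 7*1 = 7)
-674*z(4*(-4)) = -674*7 = -4718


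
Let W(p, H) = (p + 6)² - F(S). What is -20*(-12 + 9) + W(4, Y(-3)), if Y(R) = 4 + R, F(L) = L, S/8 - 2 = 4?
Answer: 112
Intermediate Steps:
S = 48 (S = 16 + 8*4 = 16 + 32 = 48)
W(p, H) = -48 + (6 + p)² (W(p, H) = (p + 6)² - 1*48 = (6 + p)² - 48 = -48 + (6 + p)²)
-20*(-12 + 9) + W(4, Y(-3)) = -20*(-12 + 9) + (-48 + (6 + 4)²) = -20*(-3) + (-48 + 10²) = 60 + (-48 + 100) = 60 + 52 = 112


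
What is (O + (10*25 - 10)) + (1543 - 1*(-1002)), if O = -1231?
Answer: 1554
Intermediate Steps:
(O + (10*25 - 10)) + (1543 - 1*(-1002)) = (-1231 + (10*25 - 10)) + (1543 - 1*(-1002)) = (-1231 + (250 - 10)) + (1543 + 1002) = (-1231 + 240) + 2545 = -991 + 2545 = 1554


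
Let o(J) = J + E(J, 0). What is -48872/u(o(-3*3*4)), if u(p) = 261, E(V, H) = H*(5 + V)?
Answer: -48872/261 ≈ -187.25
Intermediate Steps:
o(J) = J (o(J) = J + 0*(5 + J) = J + 0 = J)
-48872/u(o(-3*3*4)) = -48872/261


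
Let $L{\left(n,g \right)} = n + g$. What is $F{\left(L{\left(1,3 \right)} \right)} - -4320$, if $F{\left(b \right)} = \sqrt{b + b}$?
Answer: $4320 + 2 \sqrt{2} \approx 4322.8$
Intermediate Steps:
$L{\left(n,g \right)} = g + n$
$F{\left(b \right)} = \sqrt{2} \sqrt{b}$ ($F{\left(b \right)} = \sqrt{2 b} = \sqrt{2} \sqrt{b}$)
$F{\left(L{\left(1,3 \right)} \right)} - -4320 = \sqrt{2} \sqrt{3 + 1} - -4320 = \sqrt{2} \sqrt{4} + 4320 = \sqrt{2} \cdot 2 + 4320 = 2 \sqrt{2} + 4320 = 4320 + 2 \sqrt{2}$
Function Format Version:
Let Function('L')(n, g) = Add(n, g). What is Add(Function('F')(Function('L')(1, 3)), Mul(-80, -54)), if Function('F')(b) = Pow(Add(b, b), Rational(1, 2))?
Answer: Add(4320, Mul(2, Pow(2, Rational(1, 2)))) ≈ 4322.8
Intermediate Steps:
Function('L')(n, g) = Add(g, n)
Function('F')(b) = Mul(Pow(2, Rational(1, 2)), Pow(b, Rational(1, 2))) (Function('F')(b) = Pow(Mul(2, b), Rational(1, 2)) = Mul(Pow(2, Rational(1, 2)), Pow(b, Rational(1, 2))))
Add(Function('F')(Function('L')(1, 3)), Mul(-80, -54)) = Add(Mul(Pow(2, Rational(1, 2)), Pow(Add(3, 1), Rational(1, 2))), Mul(-80, -54)) = Add(Mul(Pow(2, Rational(1, 2)), Pow(4, Rational(1, 2))), 4320) = Add(Mul(Pow(2, Rational(1, 2)), 2), 4320) = Add(Mul(2, Pow(2, Rational(1, 2))), 4320) = Add(4320, Mul(2, Pow(2, Rational(1, 2))))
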